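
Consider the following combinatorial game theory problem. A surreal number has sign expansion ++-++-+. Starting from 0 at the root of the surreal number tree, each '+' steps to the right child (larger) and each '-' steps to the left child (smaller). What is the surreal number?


Sign expansion: ++-++-+
Rule: track bounds (lo, hi), initially (-inf, +inf). On '+', the current value becomes lo and we move to the simplest number in (value, hi): value + 1 if hi = +inf, otherwise the midpoint (value + hi)/2. On '-', the current value becomes hi and we move to value - 1 if lo = -inf, otherwise the midpoint (lo + value)/2.
Start at 0.
Step 1: sign = +, move right. Bounds: (0, +inf). Value = 1
Step 2: sign = +, move right. Bounds: (1, +inf). Value = 2
Step 3: sign = -, move left. Bounds: (1, 2). Value = 3/2
Step 4: sign = +, move right. Bounds: (3/2, 2). Value = 7/4
Step 5: sign = +, move right. Bounds: (7/4, 2). Value = 15/8
Step 6: sign = -, move left. Bounds: (7/4, 15/8). Value = 29/16
Step 7: sign = +, move right. Bounds: (29/16, 15/8). Value = 59/32
The surreal number with sign expansion ++-++-+ is 59/32.

59/32


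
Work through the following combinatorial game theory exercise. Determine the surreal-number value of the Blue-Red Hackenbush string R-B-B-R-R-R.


Edges (from ground): R-B-B-R-R-R
By Berlekamp's sign-expansion rule, a Blue-Red Hackenbush stalk has the value of the surreal number whose sign sequence is the edge sequence with B -> + and R -> -.
Sign sequence: -++---
Trace the sign expansion in the surreal number tree, starting from 0:
Edge 1: R (sign -) -> bounds (-inf, 0), value = -1
Edge 2: B (sign +) -> bounds (-1, 0), value = -1/2
Edge 3: B (sign +) -> bounds (-1/2, 0), value = -1/4
Edge 4: R (sign -) -> bounds (-1/2, -1/4), value = -3/8
Edge 5: R (sign -) -> bounds (-1/2, -3/8), value = -7/16
Edge 6: R (sign -) -> bounds (-1/2, -7/16), value = -15/32
Game value = -15/32

-15/32


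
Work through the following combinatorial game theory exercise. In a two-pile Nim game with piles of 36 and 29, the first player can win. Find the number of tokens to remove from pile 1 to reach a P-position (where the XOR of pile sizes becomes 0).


Piles: 36 and 29
Current XOR: 36 XOR 29 = 57 (non-zero, so this is an N-position).
To make the XOR zero, we need to find a move that balances the piles.
For pile 1 (size 36): target = 36 XOR 57 = 29
We reduce pile 1 from 36 to 29.
Tokens removed: 36 - 29 = 7
Verification: 29 XOR 29 = 0

7


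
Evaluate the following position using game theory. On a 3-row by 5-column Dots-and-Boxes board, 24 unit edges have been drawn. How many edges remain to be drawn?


Grid: 3 x 5 boxes, i.e. 4 rows and 6 columns of dots.
Horizontal edges: (rows + 1) * cols = 4 * 5 = 20
Vertical edges: rows * (cols + 1) = 3 * 6 = 18
Total edges: 20 + 18 = 38
Edges drawn: 24
Remaining: 38 - 24 = 14

14


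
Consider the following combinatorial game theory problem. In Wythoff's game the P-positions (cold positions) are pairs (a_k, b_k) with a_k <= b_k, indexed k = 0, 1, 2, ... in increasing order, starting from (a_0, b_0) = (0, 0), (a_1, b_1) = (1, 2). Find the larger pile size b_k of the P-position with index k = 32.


By Wythoff's theorem, a_k = floor(k * phi) and b_k = floor(k * phi^2) = a_k + k, where phi = (1 + sqrt(5))/2 is the golden ratio.
phi = (1 + sqrt(5))/2 = 1.618034
phi^2 = phi + 1 = 2.618034
k = 32
k * phi^2 = 32 * 2.618034 = 83.777088
b_32 = floor(k * phi^2) = 83 (check: a_32 + k = 51 + 32 = 83)

83


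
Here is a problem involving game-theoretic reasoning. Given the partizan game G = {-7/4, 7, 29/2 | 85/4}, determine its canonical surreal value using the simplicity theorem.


Left options: {-7/4, 7, 29/2}, max = 29/2
Right options: {85/4}, min = 85/4
All options are numbers and max(Left) < min(Right), so by the simplicity theorem the value is the simplest (earliest-born) number strictly between 29/2 and 85/4.
Integers 15 through 21 all lie strictly between 29/2 and 85/4.
Among integers, the simplest (lowest birthday = smallest |n|; 0 is born on day 0, +-n on day n) is 15.
No non-integer in the interval can be simpler: if x is a non-integer in the interval, then floor(x) or ceil(x) also lies in the interval (the interval contains an integer), and both are proper prefixes of x's sign expansion, i.e. born earlier. So the game value is 15.
Game value = 15

15


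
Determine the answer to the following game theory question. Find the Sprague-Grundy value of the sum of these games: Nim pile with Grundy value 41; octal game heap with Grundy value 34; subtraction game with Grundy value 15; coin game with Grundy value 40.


By the Sprague-Grundy theorem, the Grundy value of a sum of games is the XOR of individual Grundy values.
Nim pile: Grundy value = 41. Running XOR: 0 XOR 41 = 41
octal game heap: Grundy value = 34. Running XOR: 41 XOR 34 = 11
subtraction game: Grundy value = 15. Running XOR: 11 XOR 15 = 4
coin game: Grundy value = 40. Running XOR: 4 XOR 40 = 44
The combined Grundy value is 44.

44


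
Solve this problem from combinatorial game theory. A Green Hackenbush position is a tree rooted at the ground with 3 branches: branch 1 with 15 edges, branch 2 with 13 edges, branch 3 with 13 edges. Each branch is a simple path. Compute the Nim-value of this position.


The tree has 3 branches from the ground vertex.
In Green Hackenbush, the Nim-value of a simple path of length k is k.
Branch 1: length 15, Nim-value = 15
Branch 2: length 13, Nim-value = 13
Branch 3: length 13, Nim-value = 13
Total Nim-value = XOR of all branch values:
0 XOR 15 = 15
15 XOR 13 = 2
2 XOR 13 = 15
Nim-value of the tree = 15

15


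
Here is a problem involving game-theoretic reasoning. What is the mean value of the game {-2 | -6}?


Game = {-2 | -6}, a switch {a | b} with numbers a > b.
Its thermograph has left wall a - t and right wall b + t, which meet at t = (a - b)/2, where both equal (a + b)/2. So the mast (mean value) is at (a + b)/2.
Mean = (-2 + (-6))/2 = -8/2 = -4

-4


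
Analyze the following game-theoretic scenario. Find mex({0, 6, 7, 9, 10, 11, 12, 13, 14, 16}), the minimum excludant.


Set = {0, 6, 7, 9, 10, 11, 12, 13, 14, 16}
0 is in the set.
1 is NOT in the set. This is the mex.
mex = 1

1


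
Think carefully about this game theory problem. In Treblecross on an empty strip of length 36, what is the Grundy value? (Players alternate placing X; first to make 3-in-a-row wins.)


Treblecross: place X on empty cells; 3-in-a-row wins.
Playing within two cells of an existing X lets the opponent win at once, so sensible play treats the cells i-2..i+2 around each X as dead. The player left with no safe cell loses, so this is a normal-play take-away game on strips of safe cells.
Placing X at cell i (0-indexed) of a strip of k safe cells leaves independent strips of sizes max(0, i-2) and max(0, k-i-3). Hence G(k) = mex{ G(max(0,i-2)) XOR G(max(0,k-i-3)) : 0 <= i < k }, with G(0) = 0.
G(1): splits (0,0):0^0=0 -> mex({0}) = 1
G(2): splits (0,0):0^0=0 -> mex({0}) = 1
G(3): splits (0,0):0^0=0 -> mex({0}) = 1
G(4): splits (0,1):0^1=1 (0,0):0^0=0 -> mex({0, 1}) = 2
G(5): splits (0,2):0^1=1 (0,1):0^1=1 (0,0):0^0=0 -> mex({0, 1}) = 2
G(6) = mex({1}) = 0
G(7) = mex({0, 1, 2}) = 3
G(8) = mex({0, 1, 2}) = 3
G(9) = mex({0, 2}) = 1
G(10) = mex({0, 2, 3}) = 1
G(11) = mex({0, 3}) = 1
G(12) = mex({1, 3}) = 0
G(13) = mex({0, 1, 2, 3}) = 4
G(14) = mex({0, 1, 2}) = 3
G(15) = mex({0, 1, 2}) = 3
G(16) = mex({0, 1, 2, 4}) = 3
G(17) = mex({0, 1, 3, 4}) = 2
G(18) = mex({0, 1, 3, 4}) = 2
G(19) = mex({0, 1, 3, 5}) = 2
G(20) = mex({0, 1, 2, 3, 5}) = 4
G(21) = mex({0, 1, 2, 3, 5}) = 4
G(22) = mex({1, 2, 6}) = 0
G(23) = mex({0, 1, 2, 3, 4, 6}) = 5
G(24) = mex({0, 1, 2, 3, 4}) = 5
G(25) = mex({0, 1, 3, 4, 7}) = 2
G(26) = mex({0, 1, 3, 4, 5, 7}) = 2
G(27) = mex({0, 1, 3, 5}) = 2
G(28) = mex({0, 1, 2, 5}) = 3
G(29) = mex({0, 1, 2, 4, 5, 6}) = 3
G(30) = mex({1, 2, 4, 6}) = 0
G(31) = mex({0, 1, 2, 3, 4, 6}) = 5
G(32) = mex({1, 2, 3, 4, 7}) = 0
G(33) = mex({0, 3, 7}) = 1
G(34) = mex({0, 2, 3, 5, 7}) = 1
G(35) = mex({0, 2, 3, 5, 6}) = 1
G(36) = mex({0, 1, 2, 5, 6}) = 3
Therefore G(36) = 3.

3


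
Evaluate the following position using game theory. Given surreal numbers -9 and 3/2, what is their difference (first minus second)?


x = -9, y = 3/2
Converting to common denominator: 2
x = -18/2, y = 3/2
x - y = -9 - 3/2 = -21/2

-21/2


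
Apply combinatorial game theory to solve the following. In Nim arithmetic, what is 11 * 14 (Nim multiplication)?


Nim multiplication is bilinear over XOR: (u XOR v) * w = (u*w) XOR (v*w).
So we split each operand into its bit components and XOR the pairwise Nim products.
11 = 1 + 2 + 8 (as XOR of powers of 2).
14 = 2 + 4 + 8 (as XOR of powers of 2).
Using the standard Nim-product table on single bits:
  2*2 = 3,   2*4 = 8,   2*8 = 12,
  4*4 = 6,   4*8 = 11,  8*8 = 13,
and  1*x = x (identity), k*l = l*k (commutative).
Pairwise Nim products:
  1 * 2 = 2
  1 * 4 = 4
  1 * 8 = 8
  2 * 2 = 3
  2 * 4 = 8
  2 * 8 = 12
  8 * 2 = 12
  8 * 4 = 11
  8 * 8 = 13
XOR them: 2 XOR 4 XOR 8 XOR 3 XOR 8 XOR 12 XOR 12 XOR 11 XOR 13 = 3.
Result: 11 * 14 = 3 (in Nim).

3


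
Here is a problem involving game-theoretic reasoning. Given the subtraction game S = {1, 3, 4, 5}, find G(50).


The subtraction set is S = {1, 3, 4, 5}.
G(k) = mex{ G(k - s) : s in S, s <= k }. We compute iteratively: G(0) = 0.
G(1) = mex({0}) = 1
G(2) = mex({1}) = 0
G(3) = mex({0}) = 1
G(4) = mex({0, 1}) = 2
G(5) = mex({0, 1, 2}) = 3
G(6) = mex({0, 1, 3}) = 2
G(7) = mex({0, 1, 2}) = 3
G(8) = mex({1, 2, 3}) = 0
G(9) = mex({0, 2, 3}) = 1
G(10) = mex({1, 2, 3}) = 0
G(11) = mex({0, 2, 3}) = 1
G(12) = mex({0, 1, 3}) = 2
Observe that G(8)..G(12) = 0, 1, 0, 1, 2 repeats G(0)..G(4) = 0, 1, 0, 1, 2.
For k >= max(S) = 5, G(k) is determined by the previous 5 values G(k-5)..G(k-1); a window of 5 consecutive values has recurred shifted by 8, so by induction G(k + 8) = G(k) for all k >= 0: the sequence is periodic from the start with period 8.
One period: G(0..7) = 0, 1, 0, 1, 2, 3, 2, 3.
50 mod 8 = 2, so G(50) = G(2) = 0.

0


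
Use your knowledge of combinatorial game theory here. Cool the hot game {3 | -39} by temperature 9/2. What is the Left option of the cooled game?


Original game: {3 | -39} (a switch {a | b} with a > b).
Cooling by t (for t below the temperature (a - b)/2 = 21) taxes each move by t: {a | b} cooled by t is {a - t | b + t}.
Cooling amount: t = 9/2
Cooled Left option: 3 - 9/2 = -3/2
Cooled Right option: -39 + 9/2 = -69/2
Cooled game: {-3/2 | -69/2}
Left option = -3/2

-3/2


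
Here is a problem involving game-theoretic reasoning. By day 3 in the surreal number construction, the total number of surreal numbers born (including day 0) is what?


Day 0: {|} = 0 is born. Count = 1.
Day n: the number of surreal numbers born by day n is 2^(n+1) - 1.
By day 0: 2^1 - 1 = 1
By day 1: 2^2 - 1 = 3
By day 2: 2^3 - 1 = 7
By day 3: 2^4 - 1 = 15
By day 3: 15 surreal numbers.

15


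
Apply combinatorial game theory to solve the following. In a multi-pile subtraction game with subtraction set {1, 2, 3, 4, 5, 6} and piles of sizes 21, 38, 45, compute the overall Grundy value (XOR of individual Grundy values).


Subtraction set: {1, 2, 3, 4, 5, 6}
For this subtraction set, G(n) = n mod 7 (period = max + 1 = 7).
Pile 1 (size 21): G(21) = 21 mod 7 = 0
Pile 2 (size 38): G(38) = 38 mod 7 = 3
Pile 3 (size 45): G(45) = 45 mod 7 = 3
Total Grundy value = XOR of all: 0 XOR 3 XOR 3 = 0

0


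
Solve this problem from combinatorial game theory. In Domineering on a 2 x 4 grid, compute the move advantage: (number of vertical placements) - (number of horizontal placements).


Board is 2 x 4 (rows x cols).
Left (vertical) placements: (rows-1) * cols = 1 * 4 = 4
Right (horizontal) placements: rows * (cols-1) = 2 * 3 = 6
Advantage = Left - Right = 4 - 6 = -2

-2


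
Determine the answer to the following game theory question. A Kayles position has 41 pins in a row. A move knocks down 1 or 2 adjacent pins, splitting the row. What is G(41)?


Kayles: a move removes 1 or 2 adjacent pins from a contiguous row.
Removing pins from a row of k leaves two independent rows (a, b) with a + b = k - 1 (one pin) or a + b = k - 2 (two pins); an end removal gives a = 0.
By Sprague-Grundy, G(k) = mex{ G(a) XOR G(b) } over all these splits. G(0) = 0.
G(1): splits (0,0):0^0=0 -> mex({0}) = 1
G(2): splits (0,1):0^1=1 (0,0):0^0=0 -> mex({0, 1}) = 2
G(3): splits (0,2):0^2=2 (1,1):1^1=0 (0,1):0^1=1 -> mex({0, 1, 2}) = 3
G(4): splits (0,3):0^3=3 (1,2):1^2=3 (0,2):0^2=2 (1,1):1^1=0 -> mex({0, 2, 3}) = 1
G(5): splits (0,4):0^1=1 (1,3):1^3=2 (2,2):2^2=0 (0,3):0^3=3 (1,2):1^2=3 -> mex({0, 1, 2, 3}) = 4
G(6) = mex({0, 1, 2, 4}) = 3
G(7) = mex({0, 1, 3, 4, 5}) = 2
G(8) = mex({0, 2, 3, 5, 6}) = 1
G(9) = mex({0, 1, 2, 3, 6, 7}) = 4
G(10) = mex({0, 1, 3, 4, 5, 7}) = 2
G(11) = mex({0, 1, 2, 3, 4, 5}) = 6
G(12) = mex({0, 1, 2, 3, 5, 6, 7}) = 4
G(13) = mex({0, 2, 3, 4, 6, 7}) = 1
G(14) = mex({0, 1, 4, 5, 6, 7}) = 2
G(15) = mex({0, 1, 2, 3, 4, 5, 6}) = 7
G(16) = mex({0, 2, 3, 5, 6, 7}) = 1
G(17) = mex({0, 1, 2, 3, 5, 6, 7}) = 4
G(18) = mex({0, 1, 2, 4, 5, 6}) = 3
G(19) = mex({0, 1, 3, 4, 5, 7}) = 2
G(20) = mex({0, 2, 3, 4, 5, 6, 7}) = 1
G(21) = mex({0, 1, 2, 3, 5, 6, 7}) = 4
G(22) = mex({0, 1, 2, 3, 4, 5, 7}) = 6
G(23) = mex({0, 1, 2, 3, 4, 5, 6}) = 7
G(24) = mex({0, 1, 2, 3, 5, 6, 7}) = 4
G(25) = mex({0, 2, 3, 4, 6, 7}) = 1
G(26) = mex({0, 1, 3, 4, 5, 6, 7}) = 2
G(27) = mex({0, 1, 2, 3, 4, 5, 6, 7}) = 8
G(28) = mex({0, 1, 2, 3, 4, 6, 7, 8}) = 5
G(29) = mex({0, 1, 2, 3, 5, 6, 7, 8, 9}) = 4
G(30) = mex({0, 1, 2, 3, 4, 5, 6, 9, 10}) = 7
G(31) = mex({0, 1, 3, 4, 5, 7, 10, 11}) = 2
G(32) = mex({0, 2, 3, 4, 5, 6, 7, 9, 11}) = 1
G(33) = mex({0, 1, 2, 3, 4, 5, 6, 7, 9, 12}) = 8
G(34) = mex({0, 1, 2, 3, 4, 5, 7, 8, 11, 12}) = 6
G(35) = mex({0, 1, 2, 3, 4, 5, 6, 8, 9, 10, 11}) = 7
G(36) = mex({0, 1, 2, 3, 5, 6, 7, 9, 10}) = 4
G(37) = mex({0, 2, 3, 4, 6, 7, 9, 10, 11, 12}) = 1
G(38) = mex({0, 1, 3, 4, 5, 6, 7, 9, 10, 11, 12}) = 2
G(39) = mex({0, 1, 2, 4, 5, 6, 7, 9, 10, 12, 14}) = 3
G(40) = mex({0, 2, 3, 4, 6, 7, 11, 12, 14}) = 1
G(41) = mex({0, 1, 2, 3, 5, 6, 7, 9, 10, 11, 12}) = 4
Therefore G(41) = 4.

4


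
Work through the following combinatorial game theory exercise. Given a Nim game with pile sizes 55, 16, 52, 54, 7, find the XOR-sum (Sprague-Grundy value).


We need the XOR (exclusive or) of all pile sizes.
After XOR-ing pile 1 (size 55): 0 XOR 55 = 55
After XOR-ing pile 2 (size 16): 55 XOR 16 = 39
After XOR-ing pile 3 (size 52): 39 XOR 52 = 19
After XOR-ing pile 4 (size 54): 19 XOR 54 = 37
After XOR-ing pile 5 (size 7): 37 XOR 7 = 34
The Nim-value of this position is 34.

34


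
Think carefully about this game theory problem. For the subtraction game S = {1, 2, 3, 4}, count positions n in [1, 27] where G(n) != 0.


Subtraction set S = {1, 2, 3, 4}, so G(n) = n mod 5.
G(n) = 0 when n is a multiple of 5.
Multiples of 5 in [1, 27]: 5
N-positions (nonzero Grundy) = 27 - 5 = 22

22


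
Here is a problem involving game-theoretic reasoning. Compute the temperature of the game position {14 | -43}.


The game is {14 | -43}, a switch {a | b} with numbers a > b.
Cooling {a | b} by t gives {a - t | b + t}, which stops being hot when a - t = b + t, i.e. at t = (a - b)/2. So the temperature of a switch is (a - b)/2.
Temperature = (Left option - Right option) / 2
= (14 - (-43)) / 2
= 57 / 2
= 57/2

57/2


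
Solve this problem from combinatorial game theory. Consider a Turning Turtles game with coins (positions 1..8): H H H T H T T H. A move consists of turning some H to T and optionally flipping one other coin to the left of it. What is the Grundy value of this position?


Coins: H H H T H T T H
Key fact: a single head at position k behaves exactly like a Nim heap of size k (turning it to T and optionally flipping a coin at j < k corresponds to moving the heap from k to j, or to 0), and heads combine as a disjunctive sum (two heads at the same place would cancel, matching j XOR j = 0). So the Nim-value is the XOR of the 1-indexed positions of the heads.
Face-up positions (1-indexed): [1, 2, 3, 5, 8]
XOR 0 with 1: 0 XOR 1 = 1
XOR 1 with 2: 1 XOR 2 = 3
XOR 3 with 3: 3 XOR 3 = 0
XOR 0 with 5: 0 XOR 5 = 5
XOR 5 with 8: 5 XOR 8 = 13
Nim-value = 13

13


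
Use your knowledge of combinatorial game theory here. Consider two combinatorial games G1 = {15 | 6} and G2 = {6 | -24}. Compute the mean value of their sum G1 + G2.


G1 = {15 | 6}, G2 = {6 | -24}
Each is a switch {a | b} with numbers a > b; its mean value is (a + b)/2, and mean value is additive over game sums: m(G1 + G2) = m(G1) + m(G2).
Mean of G1 = (15 + (6))/2 = 21/2 = 21/2
Mean of G2 = (6 + (-24))/2 = -18/2 = -9
Mean of G1 + G2 = 21/2 + -9 = 3/2

3/2


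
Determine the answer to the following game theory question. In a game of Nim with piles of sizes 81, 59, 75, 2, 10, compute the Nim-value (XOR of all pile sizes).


We need the XOR (exclusive or) of all pile sizes.
After XOR-ing pile 1 (size 81): 0 XOR 81 = 81
After XOR-ing pile 2 (size 59): 81 XOR 59 = 106
After XOR-ing pile 3 (size 75): 106 XOR 75 = 33
After XOR-ing pile 4 (size 2): 33 XOR 2 = 35
After XOR-ing pile 5 (size 10): 35 XOR 10 = 41
The Nim-value of this position is 41.

41


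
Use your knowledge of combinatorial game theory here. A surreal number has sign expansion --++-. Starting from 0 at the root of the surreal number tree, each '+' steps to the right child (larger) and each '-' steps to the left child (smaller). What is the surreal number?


Sign expansion: --++-
Rule: track bounds (lo, hi), initially (-inf, +inf). On '+', the current value becomes lo and we move to the simplest number in (value, hi): value + 1 if hi = +inf, otherwise the midpoint (value + hi)/2. On '-', the current value becomes hi and we move to value - 1 if lo = -inf, otherwise the midpoint (lo + value)/2.
Start at 0.
Step 1: sign = -, move left. Bounds: (-inf, 0). Value = -1
Step 2: sign = -, move left. Bounds: (-inf, -1). Value = -2
Step 3: sign = +, move right. Bounds: (-2, -1). Value = -3/2
Step 4: sign = +, move right. Bounds: (-3/2, -1). Value = -5/4
Step 5: sign = -, move left. Bounds: (-3/2, -5/4). Value = -11/8
The surreal number with sign expansion --++- is -11/8.

-11/8


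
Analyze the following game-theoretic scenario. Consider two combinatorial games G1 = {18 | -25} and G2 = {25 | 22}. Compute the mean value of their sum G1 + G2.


G1 = {18 | -25}, G2 = {25 | 22}
Each is a switch {a | b} with numbers a > b; its mean value is (a + b)/2, and mean value is additive over game sums: m(G1 + G2) = m(G1) + m(G2).
Mean of G1 = (18 + (-25))/2 = -7/2 = -7/2
Mean of G2 = (25 + (22))/2 = 47/2 = 47/2
Mean of G1 + G2 = -7/2 + 47/2 = 20

20


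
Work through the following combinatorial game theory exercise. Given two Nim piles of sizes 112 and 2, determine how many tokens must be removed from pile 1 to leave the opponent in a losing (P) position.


Piles: 112 and 2
Current XOR: 112 XOR 2 = 114 (non-zero, so this is an N-position).
To make the XOR zero, we need to find a move that balances the piles.
For pile 1 (size 112): target = 112 XOR 114 = 2
We reduce pile 1 from 112 to 2.
Tokens removed: 112 - 2 = 110
Verification: 2 XOR 2 = 0

110


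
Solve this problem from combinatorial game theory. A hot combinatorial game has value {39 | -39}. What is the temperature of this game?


The game is {39 | -39}, a switch {a | b} with numbers a > b.
Cooling {a | b} by t gives {a - t | b + t}, which stops being hot when a - t = b + t, i.e. at t = (a - b)/2. So the temperature of a switch is (a - b)/2.
Temperature = (Left option - Right option) / 2
= (39 - (-39)) / 2
= 78 / 2
= 39

39


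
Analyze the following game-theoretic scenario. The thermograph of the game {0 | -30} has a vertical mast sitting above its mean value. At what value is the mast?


Game = {0 | -30}, a switch {a | b} with numbers a > b.
Its thermograph has left wall a - t and right wall b + t, which meet at t = (a - b)/2, where both equal (a + b)/2. So the mast (mean value) is at (a + b)/2.
Mean = (0 + (-30))/2 = -30/2 = -15

-15


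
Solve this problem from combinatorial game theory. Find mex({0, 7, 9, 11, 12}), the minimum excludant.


Set = {0, 7, 9, 11, 12}
0 is in the set.
1 is NOT in the set. This is the mex.
mex = 1

1


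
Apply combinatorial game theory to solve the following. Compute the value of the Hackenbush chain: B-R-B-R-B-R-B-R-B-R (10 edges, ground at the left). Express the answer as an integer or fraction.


Edges (from ground): B-R-B-R-B-R-B-R-B-R
By Berlekamp's sign-expansion rule, a Blue-Red Hackenbush stalk has the value of the surreal number whose sign sequence is the edge sequence with B -> + and R -> -.
Sign sequence: +-+-+-+-+-
Trace the sign expansion in the surreal number tree, starting from 0:
Edge 1: B (sign +) -> bounds (0, +inf), value = 1
Edge 2: R (sign -) -> bounds (0, 1), value = 1/2
Edge 3: B (sign +) -> bounds (1/2, 1), value = 3/4
Edge 4: R (sign -) -> bounds (1/2, 3/4), value = 5/8
Edge 5: B (sign +) -> bounds (5/8, 3/4), value = 11/16
Edge 6: R (sign -) -> bounds (5/8, 11/16), value = 21/32
Edge 7: B (sign +) -> bounds (21/32, 11/16), value = 43/64
Edge 8: R (sign -) -> bounds (21/32, 43/64), value = 85/128
Edge 9: B (sign +) -> bounds (85/128, 43/64), value = 171/256
Edge 10: R (sign -) -> bounds (85/128, 171/256), value = 341/512
Game value = 341/512

341/512


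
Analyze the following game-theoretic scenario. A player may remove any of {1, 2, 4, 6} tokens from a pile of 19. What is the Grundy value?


The subtraction set is S = {1, 2, 4, 6}.
G(k) = mex{ G(k - s) : s in S, s <= k }. We compute iteratively: G(0) = 0.
G(1) = mex({0}) = 1
G(2) = mex({0, 1}) = 2
G(3) = mex({1, 2}) = 0
G(4) = mex({0, 2}) = 1
G(5) = mex({0, 1}) = 2
G(6) = mex({0, 1, 2}) = 3
G(7) = mex({0, 1, 2, 3}) = 4
G(8) = mex({1, 2, 3, 4}) = 0
G(9) = mex({0, 2, 4}) = 1
G(10) = mex({0, 1, 3}) = 2
G(11) = mex({1, 2, 4}) = 0
G(12) = mex({0, 2, 3}) = 1
G(13) = mex({0, 1, 4}) = 2
Observe that G(8)..G(13) = 0, 1, 2, 0, 1, 2 repeats G(0)..G(5) = 0, 1, 2, 0, 1, 2.
For k >= max(S) = 6, G(k) is determined by the previous 6 values G(k-6)..G(k-1); a window of 6 consecutive values has recurred shifted by 8, so by induction G(k + 8) = G(k) for all k >= 0: the sequence is periodic from the start with period 8.
One period: G(0..7) = 0, 1, 2, 0, 1, 2, 3, 4.
19 mod 8 = 3, so G(19) = G(3) = 0.

0


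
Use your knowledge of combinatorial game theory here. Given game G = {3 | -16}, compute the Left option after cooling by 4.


Original game: {3 | -16} (a switch {a | b} with a > b).
Cooling by t (for t below the temperature (a - b)/2 = 19/2) taxes each move by t: {a | b} cooled by t is {a - t | b + t}.
Cooling amount: t = 4
Cooled Left option: 3 - 4 = -1
Cooled Right option: -16 + 4 = -12
Cooled game: {-1 | -12}
Left option = -1

-1


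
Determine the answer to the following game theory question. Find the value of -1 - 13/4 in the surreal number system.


x = -1, y = 13/4
Converting to common denominator: 4
x = -4/4, y = 13/4
x - y = -1 - 13/4 = -17/4

-17/4


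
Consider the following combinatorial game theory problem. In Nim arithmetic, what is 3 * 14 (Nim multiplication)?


Nim multiplication is bilinear over XOR: (u XOR v) * w = (u*w) XOR (v*w).
So we split each operand into its bit components and XOR the pairwise Nim products.
3 = 1 + 2 (as XOR of powers of 2).
14 = 2 + 4 + 8 (as XOR of powers of 2).
Using the standard Nim-product table on single bits:
  2*2 = 3,   2*4 = 8,   2*8 = 12,
  4*4 = 6,   4*8 = 11,  8*8 = 13,
and  1*x = x (identity), k*l = l*k (commutative).
Pairwise Nim products:
  1 * 2 = 2
  1 * 4 = 4
  1 * 8 = 8
  2 * 2 = 3
  2 * 4 = 8
  2 * 8 = 12
XOR them: 2 XOR 4 XOR 8 XOR 3 XOR 8 XOR 12 = 9.
Result: 3 * 14 = 9 (in Nim).

9


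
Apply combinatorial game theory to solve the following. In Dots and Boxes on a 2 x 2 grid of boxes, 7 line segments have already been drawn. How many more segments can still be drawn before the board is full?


Grid: 2 x 2 boxes, i.e. 3 rows and 3 columns of dots.
Horizontal edges: (rows + 1) * cols = 3 * 2 = 6
Vertical edges: rows * (cols + 1) = 2 * 3 = 6
Total edges: 6 + 6 = 12
Edges drawn: 7
Remaining: 12 - 7 = 5

5


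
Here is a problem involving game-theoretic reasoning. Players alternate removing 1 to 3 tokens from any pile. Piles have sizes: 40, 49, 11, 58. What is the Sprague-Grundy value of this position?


Subtraction set: {1, 2, 3}
For this subtraction set, G(n) = n mod 4 (period = max + 1 = 4).
Pile 1 (size 40): G(40) = 40 mod 4 = 0
Pile 2 (size 49): G(49) = 49 mod 4 = 1
Pile 3 (size 11): G(11) = 11 mod 4 = 3
Pile 4 (size 58): G(58) = 58 mod 4 = 2
Total Grundy value = XOR of all: 0 XOR 1 XOR 3 XOR 2 = 0

0


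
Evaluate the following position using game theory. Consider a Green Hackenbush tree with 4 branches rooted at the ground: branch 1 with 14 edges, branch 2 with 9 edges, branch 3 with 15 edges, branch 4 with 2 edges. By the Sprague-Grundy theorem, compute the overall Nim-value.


The tree has 4 branches from the ground vertex.
In Green Hackenbush, the Nim-value of a simple path of length k is k.
Branch 1: length 14, Nim-value = 14
Branch 2: length 9, Nim-value = 9
Branch 3: length 15, Nim-value = 15
Branch 4: length 2, Nim-value = 2
Total Nim-value = XOR of all branch values:
0 XOR 14 = 14
14 XOR 9 = 7
7 XOR 15 = 8
8 XOR 2 = 10
Nim-value of the tree = 10

10


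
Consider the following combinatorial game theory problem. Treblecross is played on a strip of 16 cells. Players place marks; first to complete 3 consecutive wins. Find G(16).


Treblecross: place X on empty cells; 3-in-a-row wins.
Playing within two cells of an existing X lets the opponent win at once, so sensible play treats the cells i-2..i+2 around each X as dead. The player left with no safe cell loses, so this is a normal-play take-away game on strips of safe cells.
Placing X at cell i (0-indexed) of a strip of k safe cells leaves independent strips of sizes max(0, i-2) and max(0, k-i-3). Hence G(k) = mex{ G(max(0,i-2)) XOR G(max(0,k-i-3)) : 0 <= i < k }, with G(0) = 0.
G(1): splits (0,0):0^0=0 -> mex({0}) = 1
G(2): splits (0,0):0^0=0 -> mex({0}) = 1
G(3): splits (0,0):0^0=0 -> mex({0}) = 1
G(4): splits (0,1):0^1=1 (0,0):0^0=0 -> mex({0, 1}) = 2
G(5): splits (0,2):0^1=1 (0,1):0^1=1 (0,0):0^0=0 -> mex({0, 1}) = 2
G(6) = mex({1}) = 0
G(7) = mex({0, 1, 2}) = 3
G(8) = mex({0, 1, 2}) = 3
G(9) = mex({0, 2}) = 1
G(10) = mex({0, 2, 3}) = 1
G(11) = mex({0, 3}) = 1
G(12) = mex({1, 3}) = 0
G(13) = mex({0, 1, 2, 3}) = 4
G(14) = mex({0, 1, 2}) = 3
G(15) = mex({0, 1, 2}) = 3
G(16) = mex({0, 1, 2, 4}) = 3
Therefore G(16) = 3.

3


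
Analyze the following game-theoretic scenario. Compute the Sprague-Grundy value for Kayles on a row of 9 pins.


Kayles: a move removes 1 or 2 adjacent pins from a contiguous row.
Removing pins from a row of k leaves two independent rows (a, b) with a + b = k - 1 (one pin) or a + b = k - 2 (two pins); an end removal gives a = 0.
By Sprague-Grundy, G(k) = mex{ G(a) XOR G(b) } over all these splits. G(0) = 0.
G(1): splits (0,0):0^0=0 -> mex({0}) = 1
G(2): splits (0,1):0^1=1 (0,0):0^0=0 -> mex({0, 1}) = 2
G(3): splits (0,2):0^2=2 (1,1):1^1=0 (0,1):0^1=1 -> mex({0, 1, 2}) = 3
G(4): splits (0,3):0^3=3 (1,2):1^2=3 (0,2):0^2=2 (1,1):1^1=0 -> mex({0, 2, 3}) = 1
G(5): splits (0,4):0^1=1 (1,3):1^3=2 (2,2):2^2=0 (0,3):0^3=3 (1,2):1^2=3 -> mex({0, 1, 2, 3}) = 4
G(6) = mex({0, 1, 2, 4}) = 3
G(7) = mex({0, 1, 3, 4, 5}) = 2
G(8) = mex({0, 2, 3, 5, 6}) = 1
G(9) = mex({0, 1, 2, 3, 6, 7}) = 4
Therefore G(9) = 4.

4


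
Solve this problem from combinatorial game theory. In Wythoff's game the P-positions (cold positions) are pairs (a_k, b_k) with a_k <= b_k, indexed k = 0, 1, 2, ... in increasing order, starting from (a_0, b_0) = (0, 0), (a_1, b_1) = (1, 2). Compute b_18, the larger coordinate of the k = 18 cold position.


By Wythoff's theorem, a_k = floor(k * phi) and b_k = floor(k * phi^2) = a_k + k, where phi = (1 + sqrt(5))/2 is the golden ratio.
phi = (1 + sqrt(5))/2 = 1.618034
phi^2 = phi + 1 = 2.618034
k = 18
k * phi^2 = 18 * 2.618034 = 47.124612
b_18 = floor(k * phi^2) = 47 (check: a_18 + k = 29 + 18 = 47)

47


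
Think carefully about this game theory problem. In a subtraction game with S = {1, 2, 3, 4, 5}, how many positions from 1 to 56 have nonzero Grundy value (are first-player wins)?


Subtraction set S = {1, 2, 3, 4, 5}, so G(n) = n mod 6.
G(n) = 0 when n is a multiple of 6.
Multiples of 6 in [1, 56]: 9
N-positions (nonzero Grundy) = 56 - 9 = 47

47


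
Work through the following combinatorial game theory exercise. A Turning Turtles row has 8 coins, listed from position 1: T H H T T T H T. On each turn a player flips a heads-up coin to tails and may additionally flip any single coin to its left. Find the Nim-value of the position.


Coins: T H H T T T H T
Key fact: a single head at position k behaves exactly like a Nim heap of size k (turning it to T and optionally flipping a coin at j < k corresponds to moving the heap from k to j, or to 0), and heads combine as a disjunctive sum (two heads at the same place would cancel, matching j XOR j = 0). So the Nim-value is the XOR of the 1-indexed positions of the heads.
Face-up positions (1-indexed): [2, 3, 7]
XOR 0 with 2: 0 XOR 2 = 2
XOR 2 with 3: 2 XOR 3 = 1
XOR 1 with 7: 1 XOR 7 = 6
Nim-value = 6

6


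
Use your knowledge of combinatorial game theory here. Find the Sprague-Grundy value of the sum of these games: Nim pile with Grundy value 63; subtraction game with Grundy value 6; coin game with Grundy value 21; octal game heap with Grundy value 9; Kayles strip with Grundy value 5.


By the Sprague-Grundy theorem, the Grundy value of a sum of games is the XOR of individual Grundy values.
Nim pile: Grundy value = 63. Running XOR: 0 XOR 63 = 63
subtraction game: Grundy value = 6. Running XOR: 63 XOR 6 = 57
coin game: Grundy value = 21. Running XOR: 57 XOR 21 = 44
octal game heap: Grundy value = 9. Running XOR: 44 XOR 9 = 37
Kayles strip: Grundy value = 5. Running XOR: 37 XOR 5 = 32
The combined Grundy value is 32.

32


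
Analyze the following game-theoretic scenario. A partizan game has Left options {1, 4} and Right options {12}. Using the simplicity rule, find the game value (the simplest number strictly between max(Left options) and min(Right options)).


Left options: {1, 4}, max = 4
Right options: {12}, min = 12
All options are numbers and max(Left) < min(Right), so by the simplicity theorem the value is the simplest (earliest-born) number strictly between 4 and 12.
Integers 5 through 11 all lie strictly between 4 and 12.
Among integers, the simplest (lowest birthday = smallest |n|; 0 is born on day 0, +-n on day n) is 5.
No non-integer in the interval can be simpler: if x is a non-integer in the interval, then floor(x) or ceil(x) also lies in the interval (the interval contains an integer), and both are proper prefixes of x's sign expansion, i.e. born earlier. So the game value is 5.
Game value = 5

5


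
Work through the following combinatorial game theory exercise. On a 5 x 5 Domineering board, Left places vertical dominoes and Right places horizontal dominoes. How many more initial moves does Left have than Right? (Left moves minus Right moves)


Board is 5 x 5 (rows x cols).
Left (vertical) placements: (rows-1) * cols = 4 * 5 = 20
Right (horizontal) placements: rows * (cols-1) = 5 * 4 = 20
Advantage = Left - Right = 20 - 20 = 0

0


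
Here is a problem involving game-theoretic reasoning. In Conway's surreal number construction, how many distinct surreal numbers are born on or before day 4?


Day 0: {|} = 0 is born. Count = 1.
Day n: the number of surreal numbers born by day n is 2^(n+1) - 1.
By day 0: 2^1 - 1 = 1
By day 1: 2^2 - 1 = 3
By day 2: 2^3 - 1 = 7
By day 3: 2^4 - 1 = 15
By day 4: 2^5 - 1 = 31
By day 4: 31 surreal numbers.

31


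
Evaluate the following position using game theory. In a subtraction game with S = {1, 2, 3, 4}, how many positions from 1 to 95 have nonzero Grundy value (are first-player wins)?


Subtraction set S = {1, 2, 3, 4}, so G(n) = n mod 5.
G(n) = 0 when n is a multiple of 5.
Multiples of 5 in [1, 95]: 19
N-positions (nonzero Grundy) = 95 - 19 = 76

76


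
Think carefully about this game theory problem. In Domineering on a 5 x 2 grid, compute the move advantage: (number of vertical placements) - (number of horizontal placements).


Board is 5 x 2 (rows x cols).
Left (vertical) placements: (rows-1) * cols = 4 * 2 = 8
Right (horizontal) placements: rows * (cols-1) = 5 * 1 = 5
Advantage = Left - Right = 8 - 5 = 3

3


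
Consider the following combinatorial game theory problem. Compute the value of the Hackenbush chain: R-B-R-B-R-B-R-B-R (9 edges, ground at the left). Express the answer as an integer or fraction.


Edges (from ground): R-B-R-B-R-B-R-B-R
By Berlekamp's sign-expansion rule, a Blue-Red Hackenbush stalk has the value of the surreal number whose sign sequence is the edge sequence with B -> + and R -> -.
Sign sequence: -+-+-+-+-
Trace the sign expansion in the surreal number tree, starting from 0:
Edge 1: R (sign -) -> bounds (-inf, 0), value = -1
Edge 2: B (sign +) -> bounds (-1, 0), value = -1/2
Edge 3: R (sign -) -> bounds (-1, -1/2), value = -3/4
Edge 4: B (sign +) -> bounds (-3/4, -1/2), value = -5/8
Edge 5: R (sign -) -> bounds (-3/4, -5/8), value = -11/16
Edge 6: B (sign +) -> bounds (-11/16, -5/8), value = -21/32
Edge 7: R (sign -) -> bounds (-11/16, -21/32), value = -43/64
Edge 8: B (sign +) -> bounds (-43/64, -21/32), value = -85/128
Edge 9: R (sign -) -> bounds (-43/64, -85/128), value = -171/256
Game value = -171/256

-171/256


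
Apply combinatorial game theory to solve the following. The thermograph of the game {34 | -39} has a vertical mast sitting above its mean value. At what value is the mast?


Game = {34 | -39}, a switch {a | b} with numbers a > b.
Its thermograph has left wall a - t and right wall b + t, which meet at t = (a - b)/2, where both equal (a + b)/2. So the mast (mean value) is at (a + b)/2.
Mean = (34 + (-39))/2 = -5/2 = -5/2

-5/2


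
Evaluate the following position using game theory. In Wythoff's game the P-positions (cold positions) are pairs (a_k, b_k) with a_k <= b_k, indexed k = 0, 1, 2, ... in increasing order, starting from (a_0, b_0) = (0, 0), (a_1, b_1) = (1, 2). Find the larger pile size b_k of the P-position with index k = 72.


By Wythoff's theorem, a_k = floor(k * phi) and b_k = floor(k * phi^2) = a_k + k, where phi = (1 + sqrt(5))/2 is the golden ratio.
phi = (1 + sqrt(5))/2 = 1.618034
phi^2 = phi + 1 = 2.618034
k = 72
k * phi^2 = 72 * 2.618034 = 188.498447
b_72 = floor(k * phi^2) = 188 (check: a_72 + k = 116 + 72 = 188)

188


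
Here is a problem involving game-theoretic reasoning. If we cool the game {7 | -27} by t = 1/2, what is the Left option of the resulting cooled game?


Original game: {7 | -27} (a switch {a | b} with a > b).
Cooling by t (for t below the temperature (a - b)/2 = 17) taxes each move by t: {a | b} cooled by t is {a - t | b + t}.
Cooling amount: t = 1/2
Cooled Left option: 7 - 1/2 = 13/2
Cooled Right option: -27 + 1/2 = -53/2
Cooled game: {13/2 | -53/2}
Left option = 13/2

13/2


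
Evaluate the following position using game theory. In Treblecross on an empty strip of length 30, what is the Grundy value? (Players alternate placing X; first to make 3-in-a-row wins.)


Treblecross: place X on empty cells; 3-in-a-row wins.
Playing within two cells of an existing X lets the opponent win at once, so sensible play treats the cells i-2..i+2 around each X as dead. The player left with no safe cell loses, so this is a normal-play take-away game on strips of safe cells.
Placing X at cell i (0-indexed) of a strip of k safe cells leaves independent strips of sizes max(0, i-2) and max(0, k-i-3). Hence G(k) = mex{ G(max(0,i-2)) XOR G(max(0,k-i-3)) : 0 <= i < k }, with G(0) = 0.
G(1): splits (0,0):0^0=0 -> mex({0}) = 1
G(2): splits (0,0):0^0=0 -> mex({0}) = 1
G(3): splits (0,0):0^0=0 -> mex({0}) = 1
G(4): splits (0,1):0^1=1 (0,0):0^0=0 -> mex({0, 1}) = 2
G(5): splits (0,2):0^1=1 (0,1):0^1=1 (0,0):0^0=0 -> mex({0, 1}) = 2
G(6) = mex({1}) = 0
G(7) = mex({0, 1, 2}) = 3
G(8) = mex({0, 1, 2}) = 3
G(9) = mex({0, 2}) = 1
G(10) = mex({0, 2, 3}) = 1
G(11) = mex({0, 3}) = 1
G(12) = mex({1, 3}) = 0
G(13) = mex({0, 1, 2, 3}) = 4
G(14) = mex({0, 1, 2}) = 3
G(15) = mex({0, 1, 2}) = 3
G(16) = mex({0, 1, 2, 4}) = 3
G(17) = mex({0, 1, 3, 4}) = 2
G(18) = mex({0, 1, 3, 4}) = 2
G(19) = mex({0, 1, 3, 5}) = 2
G(20) = mex({0, 1, 2, 3, 5}) = 4
G(21) = mex({0, 1, 2, 3, 5}) = 4
G(22) = mex({1, 2, 6}) = 0
G(23) = mex({0, 1, 2, 3, 4, 6}) = 5
G(24) = mex({0, 1, 2, 3, 4}) = 5
G(25) = mex({0, 1, 3, 4, 7}) = 2
G(26) = mex({0, 1, 3, 4, 5, 7}) = 2
G(27) = mex({0, 1, 3, 5}) = 2
G(28) = mex({0, 1, 2, 5}) = 3
G(29) = mex({0, 1, 2, 4, 5, 6}) = 3
G(30) = mex({1, 2, 4, 6}) = 0
Therefore G(30) = 0.

0


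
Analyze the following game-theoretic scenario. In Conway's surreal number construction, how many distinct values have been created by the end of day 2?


Day 0: {|} = 0 is born. Count = 1.
Day n: the number of surreal numbers born by day n is 2^(n+1) - 1.
By day 0: 2^1 - 1 = 1
By day 1: 2^2 - 1 = 3
By day 2: 2^3 - 1 = 7
By day 2: 7 surreal numbers.

7


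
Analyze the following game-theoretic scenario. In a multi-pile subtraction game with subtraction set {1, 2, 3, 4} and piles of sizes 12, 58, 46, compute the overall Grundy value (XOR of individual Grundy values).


Subtraction set: {1, 2, 3, 4}
For this subtraction set, G(n) = n mod 5 (period = max + 1 = 5).
Pile 1 (size 12): G(12) = 12 mod 5 = 2
Pile 2 (size 58): G(58) = 58 mod 5 = 3
Pile 3 (size 46): G(46) = 46 mod 5 = 1
Total Grundy value = XOR of all: 2 XOR 3 XOR 1 = 0

0


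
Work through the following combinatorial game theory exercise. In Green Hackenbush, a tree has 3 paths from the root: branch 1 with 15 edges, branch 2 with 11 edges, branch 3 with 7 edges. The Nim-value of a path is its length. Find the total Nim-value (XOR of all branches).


The tree has 3 branches from the ground vertex.
In Green Hackenbush, the Nim-value of a simple path of length k is k.
Branch 1: length 15, Nim-value = 15
Branch 2: length 11, Nim-value = 11
Branch 3: length 7, Nim-value = 7
Total Nim-value = XOR of all branch values:
0 XOR 15 = 15
15 XOR 11 = 4
4 XOR 7 = 3
Nim-value of the tree = 3

3


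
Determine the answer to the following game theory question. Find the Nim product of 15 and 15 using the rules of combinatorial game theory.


Nim multiplication is bilinear over XOR: (u XOR v) * w = (u*w) XOR (v*w).
So we split each operand into its bit components and XOR the pairwise Nim products.
15 = 1 + 2 + 4 + 8 (as XOR of powers of 2).
15 = 1 + 2 + 4 + 8 (as XOR of powers of 2).
Using the standard Nim-product table on single bits:
  2*2 = 3,   2*4 = 8,   2*8 = 12,
  4*4 = 6,   4*8 = 11,  8*8 = 13,
and  1*x = x (identity), k*l = l*k (commutative).
Pairwise Nim products:
  1 * 1 = 1
  1 * 2 = 2
  1 * 4 = 4
  1 * 8 = 8
  2 * 1 = 2
  2 * 2 = 3
  2 * 4 = 8
  2 * 8 = 12
  4 * 1 = 4
  4 * 2 = 8
  4 * 4 = 6
  4 * 8 = 11
  8 * 1 = 8
  8 * 2 = 12
  8 * 4 = 11
  8 * 8 = 13
XOR them: 1 XOR 2 XOR 4 XOR 8 XOR 2 XOR 3 XOR 8 XOR 12 XOR 4 XOR 8 XOR 6 XOR 11 XOR 8 XOR 12 XOR 11 XOR 13 = 9.
Result: 15 * 15 = 9 (in Nim).

9


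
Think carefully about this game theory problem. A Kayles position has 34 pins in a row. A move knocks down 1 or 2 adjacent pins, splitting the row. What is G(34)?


Kayles: a move removes 1 or 2 adjacent pins from a contiguous row.
Removing pins from a row of k leaves two independent rows (a, b) with a + b = k - 1 (one pin) or a + b = k - 2 (two pins); an end removal gives a = 0.
By Sprague-Grundy, G(k) = mex{ G(a) XOR G(b) } over all these splits. G(0) = 0.
G(1): splits (0,0):0^0=0 -> mex({0}) = 1
G(2): splits (0,1):0^1=1 (0,0):0^0=0 -> mex({0, 1}) = 2
G(3): splits (0,2):0^2=2 (1,1):1^1=0 (0,1):0^1=1 -> mex({0, 1, 2}) = 3
G(4): splits (0,3):0^3=3 (1,2):1^2=3 (0,2):0^2=2 (1,1):1^1=0 -> mex({0, 2, 3}) = 1
G(5): splits (0,4):0^1=1 (1,3):1^3=2 (2,2):2^2=0 (0,3):0^3=3 (1,2):1^2=3 -> mex({0, 1, 2, 3}) = 4
G(6) = mex({0, 1, 2, 4}) = 3
G(7) = mex({0, 1, 3, 4, 5}) = 2
G(8) = mex({0, 2, 3, 5, 6}) = 1
G(9) = mex({0, 1, 2, 3, 6, 7}) = 4
G(10) = mex({0, 1, 3, 4, 5, 7}) = 2
G(11) = mex({0, 1, 2, 3, 4, 5}) = 6
G(12) = mex({0, 1, 2, 3, 5, 6, 7}) = 4
G(13) = mex({0, 2, 3, 4, 6, 7}) = 1
G(14) = mex({0, 1, 4, 5, 6, 7}) = 2
G(15) = mex({0, 1, 2, 3, 4, 5, 6}) = 7
G(16) = mex({0, 2, 3, 5, 6, 7}) = 1
G(17) = mex({0, 1, 2, 3, 5, 6, 7}) = 4
G(18) = mex({0, 1, 2, 4, 5, 6}) = 3
G(19) = mex({0, 1, 3, 4, 5, 7}) = 2
G(20) = mex({0, 2, 3, 4, 5, 6, 7}) = 1
G(21) = mex({0, 1, 2, 3, 5, 6, 7}) = 4
G(22) = mex({0, 1, 2, 3, 4, 5, 7}) = 6
G(23) = mex({0, 1, 2, 3, 4, 5, 6}) = 7
G(24) = mex({0, 1, 2, 3, 5, 6, 7}) = 4
G(25) = mex({0, 2, 3, 4, 6, 7}) = 1
G(26) = mex({0, 1, 3, 4, 5, 6, 7}) = 2
G(27) = mex({0, 1, 2, 3, 4, 5, 6, 7}) = 8
G(28) = mex({0, 1, 2, 3, 4, 6, 7, 8}) = 5
G(29) = mex({0, 1, 2, 3, 5, 6, 7, 8, 9}) = 4
G(30) = mex({0, 1, 2, 3, 4, 5, 6, 9, 10}) = 7
G(31) = mex({0, 1, 3, 4, 5, 7, 10, 11}) = 2
G(32) = mex({0, 2, 3, 4, 5, 6, 7, 9, 11}) = 1
G(33) = mex({0, 1, 2, 3, 4, 5, 6, 7, 9, 12}) = 8
G(34) = mex({0, 1, 2, 3, 4, 5, 7, 8, 11, 12}) = 6
Therefore G(34) = 6.

6
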